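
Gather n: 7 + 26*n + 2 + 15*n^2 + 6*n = 15*n^2 + 32*n + 9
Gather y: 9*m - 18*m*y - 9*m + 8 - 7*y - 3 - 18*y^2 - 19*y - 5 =-18*y^2 + y*(-18*m - 26)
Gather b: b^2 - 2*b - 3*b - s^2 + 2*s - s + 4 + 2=b^2 - 5*b - s^2 + s + 6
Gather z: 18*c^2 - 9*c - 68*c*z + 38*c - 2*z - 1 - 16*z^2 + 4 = 18*c^2 + 29*c - 16*z^2 + z*(-68*c - 2) + 3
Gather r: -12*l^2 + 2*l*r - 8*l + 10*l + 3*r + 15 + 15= -12*l^2 + 2*l + r*(2*l + 3) + 30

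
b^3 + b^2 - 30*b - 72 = (b - 6)*(b + 3)*(b + 4)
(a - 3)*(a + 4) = a^2 + a - 12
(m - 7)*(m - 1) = m^2 - 8*m + 7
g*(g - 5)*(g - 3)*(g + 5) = g^4 - 3*g^3 - 25*g^2 + 75*g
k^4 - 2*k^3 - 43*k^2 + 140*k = k*(k - 5)*(k - 4)*(k + 7)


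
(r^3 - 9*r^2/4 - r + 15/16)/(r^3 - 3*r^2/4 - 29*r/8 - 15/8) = (r - 1/2)/(r + 1)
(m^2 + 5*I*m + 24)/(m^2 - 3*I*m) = (m + 8*I)/m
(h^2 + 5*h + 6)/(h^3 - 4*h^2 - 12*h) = (h + 3)/(h*(h - 6))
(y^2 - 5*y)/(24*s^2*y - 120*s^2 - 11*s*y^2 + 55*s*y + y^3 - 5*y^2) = y/(24*s^2 - 11*s*y + y^2)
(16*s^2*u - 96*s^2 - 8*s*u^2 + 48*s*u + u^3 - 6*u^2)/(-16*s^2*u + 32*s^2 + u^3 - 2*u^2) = (-4*s*u + 24*s + u^2 - 6*u)/(4*s*u - 8*s + u^2 - 2*u)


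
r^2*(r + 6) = r^3 + 6*r^2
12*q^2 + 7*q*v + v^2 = (3*q + v)*(4*q + v)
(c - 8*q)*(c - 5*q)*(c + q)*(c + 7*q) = c^4 - 5*c^3*q - 57*c^2*q^2 + 229*c*q^3 + 280*q^4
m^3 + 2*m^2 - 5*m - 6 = (m - 2)*(m + 1)*(m + 3)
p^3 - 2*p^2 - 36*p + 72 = (p - 6)*(p - 2)*(p + 6)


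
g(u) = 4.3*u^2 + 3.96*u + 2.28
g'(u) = 8.6*u + 3.96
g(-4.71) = 79.02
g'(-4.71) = -36.55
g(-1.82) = 9.32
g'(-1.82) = -11.69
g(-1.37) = 4.93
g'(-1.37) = -7.82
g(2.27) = 33.43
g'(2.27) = 23.48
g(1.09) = 11.71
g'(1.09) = 13.33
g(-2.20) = 14.38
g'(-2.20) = -14.96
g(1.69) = 21.25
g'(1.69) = 18.49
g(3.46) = 67.46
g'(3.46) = 33.72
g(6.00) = 180.84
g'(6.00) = 55.56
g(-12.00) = 573.96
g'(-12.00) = -99.24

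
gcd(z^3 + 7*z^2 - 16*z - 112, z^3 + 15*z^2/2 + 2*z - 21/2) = z + 7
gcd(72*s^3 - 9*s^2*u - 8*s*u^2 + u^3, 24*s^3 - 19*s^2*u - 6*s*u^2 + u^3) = 24*s^2 + 5*s*u - u^2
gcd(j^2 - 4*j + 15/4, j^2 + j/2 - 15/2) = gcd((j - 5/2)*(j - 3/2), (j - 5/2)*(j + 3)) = j - 5/2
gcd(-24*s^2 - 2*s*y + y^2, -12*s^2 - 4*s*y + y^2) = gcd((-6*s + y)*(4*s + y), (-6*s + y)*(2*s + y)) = -6*s + y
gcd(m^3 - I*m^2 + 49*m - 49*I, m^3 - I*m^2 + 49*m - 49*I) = m^3 - I*m^2 + 49*m - 49*I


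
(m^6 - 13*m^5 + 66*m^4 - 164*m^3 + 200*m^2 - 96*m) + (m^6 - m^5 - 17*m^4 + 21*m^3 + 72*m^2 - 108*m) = 2*m^6 - 14*m^5 + 49*m^4 - 143*m^3 + 272*m^2 - 204*m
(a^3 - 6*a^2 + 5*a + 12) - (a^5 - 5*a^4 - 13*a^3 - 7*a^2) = -a^5 + 5*a^4 + 14*a^3 + a^2 + 5*a + 12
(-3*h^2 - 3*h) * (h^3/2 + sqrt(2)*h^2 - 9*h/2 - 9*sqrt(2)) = -3*h^5/2 - 3*sqrt(2)*h^4 - 3*h^4/2 - 3*sqrt(2)*h^3 + 27*h^3/2 + 27*h^2/2 + 27*sqrt(2)*h^2 + 27*sqrt(2)*h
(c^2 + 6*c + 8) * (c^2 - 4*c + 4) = c^4 + 2*c^3 - 12*c^2 - 8*c + 32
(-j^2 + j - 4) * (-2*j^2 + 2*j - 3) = 2*j^4 - 4*j^3 + 13*j^2 - 11*j + 12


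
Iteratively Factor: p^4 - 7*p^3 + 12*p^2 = (p - 3)*(p^3 - 4*p^2) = p*(p - 3)*(p^2 - 4*p) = p*(p - 4)*(p - 3)*(p)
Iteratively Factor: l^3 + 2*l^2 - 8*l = (l + 4)*(l^2 - 2*l) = l*(l + 4)*(l - 2)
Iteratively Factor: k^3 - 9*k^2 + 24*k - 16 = (k - 1)*(k^2 - 8*k + 16) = (k - 4)*(k - 1)*(k - 4)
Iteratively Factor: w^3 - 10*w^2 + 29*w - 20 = (w - 4)*(w^2 - 6*w + 5) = (w - 5)*(w - 4)*(w - 1)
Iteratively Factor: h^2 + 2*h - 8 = (h + 4)*(h - 2)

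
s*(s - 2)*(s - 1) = s^3 - 3*s^2 + 2*s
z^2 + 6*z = z*(z + 6)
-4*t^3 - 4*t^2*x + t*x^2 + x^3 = (-2*t + x)*(t + x)*(2*t + x)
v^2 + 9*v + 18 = (v + 3)*(v + 6)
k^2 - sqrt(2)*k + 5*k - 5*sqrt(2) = (k + 5)*(k - sqrt(2))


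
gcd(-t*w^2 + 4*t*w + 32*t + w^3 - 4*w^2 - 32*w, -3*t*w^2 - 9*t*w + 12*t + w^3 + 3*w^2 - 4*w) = w + 4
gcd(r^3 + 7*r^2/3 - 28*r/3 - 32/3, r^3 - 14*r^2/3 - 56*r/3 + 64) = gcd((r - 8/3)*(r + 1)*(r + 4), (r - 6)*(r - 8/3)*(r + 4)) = r^2 + 4*r/3 - 32/3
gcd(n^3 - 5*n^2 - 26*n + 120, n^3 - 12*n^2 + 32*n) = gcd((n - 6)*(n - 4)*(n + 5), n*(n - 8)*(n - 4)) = n - 4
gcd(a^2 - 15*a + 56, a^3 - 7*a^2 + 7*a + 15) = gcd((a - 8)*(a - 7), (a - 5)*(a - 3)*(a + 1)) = 1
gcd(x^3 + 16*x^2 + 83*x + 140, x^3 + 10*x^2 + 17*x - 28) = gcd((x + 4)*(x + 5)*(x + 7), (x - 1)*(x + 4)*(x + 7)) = x^2 + 11*x + 28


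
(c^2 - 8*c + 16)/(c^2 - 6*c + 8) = (c - 4)/(c - 2)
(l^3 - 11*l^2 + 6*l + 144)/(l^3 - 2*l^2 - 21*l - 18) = (l - 8)/(l + 1)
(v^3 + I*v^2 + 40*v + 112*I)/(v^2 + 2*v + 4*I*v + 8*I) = (v^2 - 3*I*v + 28)/(v + 2)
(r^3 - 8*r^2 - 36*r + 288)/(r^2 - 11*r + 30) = (r^2 - 2*r - 48)/(r - 5)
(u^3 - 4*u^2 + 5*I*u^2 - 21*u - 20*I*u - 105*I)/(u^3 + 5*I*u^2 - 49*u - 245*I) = (u + 3)/(u + 7)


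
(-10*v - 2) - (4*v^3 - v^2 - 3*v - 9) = -4*v^3 + v^2 - 7*v + 7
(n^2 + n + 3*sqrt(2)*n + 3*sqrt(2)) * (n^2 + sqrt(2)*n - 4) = n^4 + n^3 + 4*sqrt(2)*n^3 + 2*n^2 + 4*sqrt(2)*n^2 - 12*sqrt(2)*n + 2*n - 12*sqrt(2)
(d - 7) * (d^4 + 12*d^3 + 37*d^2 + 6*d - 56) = d^5 + 5*d^4 - 47*d^3 - 253*d^2 - 98*d + 392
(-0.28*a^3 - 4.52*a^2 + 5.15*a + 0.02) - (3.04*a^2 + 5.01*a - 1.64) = -0.28*a^3 - 7.56*a^2 + 0.140000000000001*a + 1.66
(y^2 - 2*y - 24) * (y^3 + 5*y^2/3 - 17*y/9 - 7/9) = y^5 - y^4/3 - 263*y^3/9 - 37*y^2 + 422*y/9 + 56/3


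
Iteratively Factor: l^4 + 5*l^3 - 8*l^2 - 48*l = (l)*(l^3 + 5*l^2 - 8*l - 48) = l*(l - 3)*(l^2 + 8*l + 16) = l*(l - 3)*(l + 4)*(l + 4)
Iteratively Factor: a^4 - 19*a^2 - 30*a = (a - 5)*(a^3 + 5*a^2 + 6*a) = a*(a - 5)*(a^2 + 5*a + 6) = a*(a - 5)*(a + 3)*(a + 2)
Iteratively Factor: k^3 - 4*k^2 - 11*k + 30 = (k + 3)*(k^2 - 7*k + 10) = (k - 2)*(k + 3)*(k - 5)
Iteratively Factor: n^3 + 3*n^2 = (n + 3)*(n^2) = n*(n + 3)*(n)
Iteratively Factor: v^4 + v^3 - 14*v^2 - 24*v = (v)*(v^3 + v^2 - 14*v - 24) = v*(v + 3)*(v^2 - 2*v - 8) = v*(v - 4)*(v + 3)*(v + 2)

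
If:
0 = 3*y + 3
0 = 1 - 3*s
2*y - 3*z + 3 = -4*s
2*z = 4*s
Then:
No Solution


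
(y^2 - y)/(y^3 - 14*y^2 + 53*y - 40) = y/(y^2 - 13*y + 40)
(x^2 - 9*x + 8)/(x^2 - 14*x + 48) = (x - 1)/(x - 6)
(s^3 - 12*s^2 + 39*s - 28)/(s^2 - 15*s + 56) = (s^2 - 5*s + 4)/(s - 8)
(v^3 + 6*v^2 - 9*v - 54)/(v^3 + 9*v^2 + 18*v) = (v - 3)/v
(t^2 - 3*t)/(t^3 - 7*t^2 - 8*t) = (3 - t)/(-t^2 + 7*t + 8)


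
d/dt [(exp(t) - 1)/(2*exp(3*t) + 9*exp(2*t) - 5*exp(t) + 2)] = ((1 - exp(t))*(6*exp(2*t) + 18*exp(t) - 5) + 2*exp(3*t) + 9*exp(2*t) - 5*exp(t) + 2)*exp(t)/(2*exp(3*t) + 9*exp(2*t) - 5*exp(t) + 2)^2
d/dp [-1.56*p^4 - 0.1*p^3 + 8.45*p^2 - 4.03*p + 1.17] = -6.24*p^3 - 0.3*p^2 + 16.9*p - 4.03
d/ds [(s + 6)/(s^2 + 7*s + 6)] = -1/(s^2 + 2*s + 1)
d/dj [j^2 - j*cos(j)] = j*sin(j) + 2*j - cos(j)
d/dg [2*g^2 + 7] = 4*g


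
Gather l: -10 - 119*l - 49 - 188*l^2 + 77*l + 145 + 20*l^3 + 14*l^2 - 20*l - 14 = 20*l^3 - 174*l^2 - 62*l + 72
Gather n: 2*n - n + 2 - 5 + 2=n - 1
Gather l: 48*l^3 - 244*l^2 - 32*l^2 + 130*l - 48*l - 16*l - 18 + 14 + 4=48*l^3 - 276*l^2 + 66*l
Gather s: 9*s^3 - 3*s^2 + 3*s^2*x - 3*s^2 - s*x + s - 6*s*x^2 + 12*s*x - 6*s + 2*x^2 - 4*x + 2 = 9*s^3 + s^2*(3*x - 6) + s*(-6*x^2 + 11*x - 5) + 2*x^2 - 4*x + 2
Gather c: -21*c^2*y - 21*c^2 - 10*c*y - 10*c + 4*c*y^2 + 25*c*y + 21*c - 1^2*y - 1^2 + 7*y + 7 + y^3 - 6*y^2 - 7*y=c^2*(-21*y - 21) + c*(4*y^2 + 15*y + 11) + y^3 - 6*y^2 - y + 6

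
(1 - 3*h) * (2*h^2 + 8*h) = -6*h^3 - 22*h^2 + 8*h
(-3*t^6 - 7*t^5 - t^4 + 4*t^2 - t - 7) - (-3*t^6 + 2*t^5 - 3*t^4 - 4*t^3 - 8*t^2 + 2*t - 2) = -9*t^5 + 2*t^4 + 4*t^3 + 12*t^2 - 3*t - 5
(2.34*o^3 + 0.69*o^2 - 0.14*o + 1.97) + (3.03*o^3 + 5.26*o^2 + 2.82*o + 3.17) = 5.37*o^3 + 5.95*o^2 + 2.68*o + 5.14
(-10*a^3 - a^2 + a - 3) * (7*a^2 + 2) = -70*a^5 - 7*a^4 - 13*a^3 - 23*a^2 + 2*a - 6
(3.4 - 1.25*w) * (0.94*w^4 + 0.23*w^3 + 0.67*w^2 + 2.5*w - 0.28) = -1.175*w^5 + 2.9085*w^4 - 0.0555*w^3 - 0.847*w^2 + 8.85*w - 0.952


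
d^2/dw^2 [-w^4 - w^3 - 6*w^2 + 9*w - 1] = -12*w^2 - 6*w - 12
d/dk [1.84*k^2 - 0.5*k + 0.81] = 3.68*k - 0.5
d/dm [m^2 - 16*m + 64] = 2*m - 16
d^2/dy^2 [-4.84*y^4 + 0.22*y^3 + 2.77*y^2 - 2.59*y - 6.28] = -58.08*y^2 + 1.32*y + 5.54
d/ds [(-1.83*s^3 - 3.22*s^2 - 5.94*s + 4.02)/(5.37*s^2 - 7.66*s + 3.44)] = (-9.8271*s^4 + 28.0356*s^3 + 37.6774*s^2 - 65.3284*s + 10.3596)/(28.8369*s^4 - 82.2684*s^3 + 95.6212*s^2 - 52.7008*s + 11.8336)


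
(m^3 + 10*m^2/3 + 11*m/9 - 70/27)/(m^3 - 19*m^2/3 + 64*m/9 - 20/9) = (9*m^2 + 36*m + 35)/(3*(3*m^2 - 17*m + 10))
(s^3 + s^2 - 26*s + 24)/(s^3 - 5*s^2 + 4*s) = (s + 6)/s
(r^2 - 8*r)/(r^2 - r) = (r - 8)/(r - 1)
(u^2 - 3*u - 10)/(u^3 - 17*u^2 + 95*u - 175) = (u + 2)/(u^2 - 12*u + 35)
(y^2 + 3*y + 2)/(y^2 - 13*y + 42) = (y^2 + 3*y + 2)/(y^2 - 13*y + 42)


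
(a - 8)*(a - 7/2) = a^2 - 23*a/2 + 28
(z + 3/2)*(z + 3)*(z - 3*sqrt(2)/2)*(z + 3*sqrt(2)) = z^4 + 3*sqrt(2)*z^3/2 + 9*z^3/2 - 9*z^2/2 + 27*sqrt(2)*z^2/4 - 81*z/2 + 27*sqrt(2)*z/4 - 81/2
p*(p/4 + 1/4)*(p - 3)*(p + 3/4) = p^4/4 - 5*p^3/16 - 9*p^2/8 - 9*p/16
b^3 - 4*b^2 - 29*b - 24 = (b - 8)*(b + 1)*(b + 3)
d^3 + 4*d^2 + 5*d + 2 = (d + 1)^2*(d + 2)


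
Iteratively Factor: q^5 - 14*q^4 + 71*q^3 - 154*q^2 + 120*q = (q - 2)*(q^4 - 12*q^3 + 47*q^2 - 60*q) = (q - 5)*(q - 2)*(q^3 - 7*q^2 + 12*q) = q*(q - 5)*(q - 2)*(q^2 - 7*q + 12) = q*(q - 5)*(q - 3)*(q - 2)*(q - 4)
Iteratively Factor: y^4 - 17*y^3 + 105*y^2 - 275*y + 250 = (y - 5)*(y^3 - 12*y^2 + 45*y - 50) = (y - 5)*(y - 2)*(y^2 - 10*y + 25) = (y - 5)^2*(y - 2)*(y - 5)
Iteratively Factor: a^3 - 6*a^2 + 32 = (a + 2)*(a^2 - 8*a + 16) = (a - 4)*(a + 2)*(a - 4)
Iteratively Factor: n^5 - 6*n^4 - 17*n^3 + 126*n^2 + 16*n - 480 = (n - 3)*(n^4 - 3*n^3 - 26*n^2 + 48*n + 160) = (n - 3)*(n + 4)*(n^3 - 7*n^2 + 2*n + 40) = (n - 5)*(n - 3)*(n + 4)*(n^2 - 2*n - 8) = (n - 5)*(n - 4)*(n - 3)*(n + 4)*(n + 2)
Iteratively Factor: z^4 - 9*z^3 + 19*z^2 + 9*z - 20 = (z - 4)*(z^3 - 5*z^2 - z + 5) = (z - 4)*(z + 1)*(z^2 - 6*z + 5) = (z - 4)*(z - 1)*(z + 1)*(z - 5)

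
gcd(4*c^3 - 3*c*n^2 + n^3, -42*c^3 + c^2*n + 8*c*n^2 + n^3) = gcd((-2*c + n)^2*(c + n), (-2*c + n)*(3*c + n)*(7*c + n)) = 2*c - n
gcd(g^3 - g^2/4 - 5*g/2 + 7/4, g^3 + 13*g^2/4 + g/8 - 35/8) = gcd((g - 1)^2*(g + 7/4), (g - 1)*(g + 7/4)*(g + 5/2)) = g^2 + 3*g/4 - 7/4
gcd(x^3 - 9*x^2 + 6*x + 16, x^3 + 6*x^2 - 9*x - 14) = x^2 - x - 2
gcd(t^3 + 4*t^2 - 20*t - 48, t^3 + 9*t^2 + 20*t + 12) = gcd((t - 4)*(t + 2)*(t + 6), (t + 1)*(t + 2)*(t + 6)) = t^2 + 8*t + 12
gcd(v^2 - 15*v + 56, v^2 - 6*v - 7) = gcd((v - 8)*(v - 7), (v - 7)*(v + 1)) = v - 7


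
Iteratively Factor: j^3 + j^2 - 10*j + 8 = (j - 2)*(j^2 + 3*j - 4) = (j - 2)*(j - 1)*(j + 4)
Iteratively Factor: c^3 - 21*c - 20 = (c + 4)*(c^2 - 4*c - 5) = (c + 1)*(c + 4)*(c - 5)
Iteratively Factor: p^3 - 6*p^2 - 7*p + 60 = (p - 5)*(p^2 - p - 12) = (p - 5)*(p - 4)*(p + 3)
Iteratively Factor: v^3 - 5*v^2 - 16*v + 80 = (v - 4)*(v^2 - v - 20) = (v - 5)*(v - 4)*(v + 4)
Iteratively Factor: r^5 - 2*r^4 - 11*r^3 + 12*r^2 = (r - 1)*(r^4 - r^3 - 12*r^2) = (r - 1)*(r + 3)*(r^3 - 4*r^2) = r*(r - 1)*(r + 3)*(r^2 - 4*r) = r*(r - 4)*(r - 1)*(r + 3)*(r)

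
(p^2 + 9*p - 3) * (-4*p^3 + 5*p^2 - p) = -4*p^5 - 31*p^4 + 56*p^3 - 24*p^2 + 3*p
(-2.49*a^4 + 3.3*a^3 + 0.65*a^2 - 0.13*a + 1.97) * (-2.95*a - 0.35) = 7.3455*a^5 - 8.8635*a^4 - 3.0725*a^3 + 0.156*a^2 - 5.766*a - 0.6895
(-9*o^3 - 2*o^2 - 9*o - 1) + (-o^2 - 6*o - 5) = -9*o^3 - 3*o^2 - 15*o - 6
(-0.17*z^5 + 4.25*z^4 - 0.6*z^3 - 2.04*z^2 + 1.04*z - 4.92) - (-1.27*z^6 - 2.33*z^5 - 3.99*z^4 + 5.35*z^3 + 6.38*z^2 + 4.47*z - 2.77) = 1.27*z^6 + 2.16*z^5 + 8.24*z^4 - 5.95*z^3 - 8.42*z^2 - 3.43*z - 2.15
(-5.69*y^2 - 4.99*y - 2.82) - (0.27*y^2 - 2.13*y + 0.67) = -5.96*y^2 - 2.86*y - 3.49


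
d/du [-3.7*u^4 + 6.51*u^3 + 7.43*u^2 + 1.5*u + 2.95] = -14.8*u^3 + 19.53*u^2 + 14.86*u + 1.5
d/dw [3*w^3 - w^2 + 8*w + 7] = 9*w^2 - 2*w + 8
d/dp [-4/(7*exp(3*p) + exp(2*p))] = 4*(21*exp(p) + 2)*exp(-2*p)/(7*exp(p) + 1)^2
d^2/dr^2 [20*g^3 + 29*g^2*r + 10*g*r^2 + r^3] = 20*g + 6*r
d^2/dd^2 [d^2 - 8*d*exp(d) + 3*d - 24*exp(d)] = -8*d*exp(d) - 40*exp(d) + 2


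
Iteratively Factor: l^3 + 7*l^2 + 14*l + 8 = (l + 4)*(l^2 + 3*l + 2) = (l + 2)*(l + 4)*(l + 1)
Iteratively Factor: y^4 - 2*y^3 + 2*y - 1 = (y - 1)*(y^3 - y^2 - y + 1) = (y - 1)^2*(y^2 - 1) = (y - 1)^2*(y + 1)*(y - 1)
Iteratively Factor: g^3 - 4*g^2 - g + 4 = (g - 1)*(g^2 - 3*g - 4) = (g - 1)*(g + 1)*(g - 4)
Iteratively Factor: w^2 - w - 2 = (w + 1)*(w - 2)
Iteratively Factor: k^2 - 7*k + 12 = (k - 4)*(k - 3)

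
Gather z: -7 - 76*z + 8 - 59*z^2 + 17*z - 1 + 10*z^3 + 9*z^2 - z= 10*z^3 - 50*z^2 - 60*z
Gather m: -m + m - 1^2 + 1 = 0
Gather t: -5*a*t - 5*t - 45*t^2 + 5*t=-5*a*t - 45*t^2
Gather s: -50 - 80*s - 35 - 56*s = -136*s - 85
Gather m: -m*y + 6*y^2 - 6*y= -m*y + 6*y^2 - 6*y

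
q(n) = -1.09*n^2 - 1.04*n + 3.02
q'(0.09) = -1.24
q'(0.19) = -1.45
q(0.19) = 2.78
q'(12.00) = -27.20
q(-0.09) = 3.10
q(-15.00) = -226.63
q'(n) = -2.18*n - 1.04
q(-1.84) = 1.24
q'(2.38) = -6.23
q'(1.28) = -3.83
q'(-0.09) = -0.84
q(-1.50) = 2.13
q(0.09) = 2.92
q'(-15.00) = 31.66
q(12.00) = -166.42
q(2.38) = -5.63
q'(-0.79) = 0.68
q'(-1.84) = 2.97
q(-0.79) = 3.16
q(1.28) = -0.10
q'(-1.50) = 2.23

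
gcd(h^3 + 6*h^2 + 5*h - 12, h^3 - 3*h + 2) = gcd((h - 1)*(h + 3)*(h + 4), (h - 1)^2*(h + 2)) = h - 1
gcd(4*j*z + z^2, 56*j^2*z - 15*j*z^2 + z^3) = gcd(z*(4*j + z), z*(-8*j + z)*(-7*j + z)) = z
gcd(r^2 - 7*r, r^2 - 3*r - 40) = 1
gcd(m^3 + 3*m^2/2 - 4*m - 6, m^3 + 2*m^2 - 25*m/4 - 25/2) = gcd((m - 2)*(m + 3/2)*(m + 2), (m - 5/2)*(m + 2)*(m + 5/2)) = m + 2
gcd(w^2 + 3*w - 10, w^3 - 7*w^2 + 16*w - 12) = w - 2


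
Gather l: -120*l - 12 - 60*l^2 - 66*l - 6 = -60*l^2 - 186*l - 18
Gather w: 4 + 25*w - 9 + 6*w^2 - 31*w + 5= 6*w^2 - 6*w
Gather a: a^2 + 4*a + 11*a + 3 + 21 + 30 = a^2 + 15*a + 54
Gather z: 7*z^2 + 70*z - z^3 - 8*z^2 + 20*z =-z^3 - z^2 + 90*z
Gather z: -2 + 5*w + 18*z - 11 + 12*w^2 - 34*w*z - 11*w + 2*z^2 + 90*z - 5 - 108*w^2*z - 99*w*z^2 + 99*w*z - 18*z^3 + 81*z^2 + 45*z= 12*w^2 - 6*w - 18*z^3 + z^2*(83 - 99*w) + z*(-108*w^2 + 65*w + 153) - 18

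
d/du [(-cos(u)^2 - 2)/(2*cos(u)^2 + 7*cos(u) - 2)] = (7*cos(u)^2 - 12*cos(u) - 14)*sin(u)/(7*cos(u) + cos(2*u) - 1)^2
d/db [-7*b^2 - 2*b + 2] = -14*b - 2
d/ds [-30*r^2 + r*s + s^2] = r + 2*s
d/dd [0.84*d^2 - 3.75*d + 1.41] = 1.68*d - 3.75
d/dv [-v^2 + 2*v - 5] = 2 - 2*v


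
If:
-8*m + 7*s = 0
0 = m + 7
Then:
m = -7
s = -8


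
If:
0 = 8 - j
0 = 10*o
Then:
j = 8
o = 0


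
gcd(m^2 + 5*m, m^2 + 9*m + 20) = m + 5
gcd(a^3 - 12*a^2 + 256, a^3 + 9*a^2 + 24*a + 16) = a + 4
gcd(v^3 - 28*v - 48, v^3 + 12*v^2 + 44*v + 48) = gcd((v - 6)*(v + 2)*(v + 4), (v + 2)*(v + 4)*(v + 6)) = v^2 + 6*v + 8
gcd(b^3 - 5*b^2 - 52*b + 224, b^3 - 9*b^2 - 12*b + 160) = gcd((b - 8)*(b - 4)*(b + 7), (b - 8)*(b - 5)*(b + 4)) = b - 8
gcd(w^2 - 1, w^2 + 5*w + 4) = w + 1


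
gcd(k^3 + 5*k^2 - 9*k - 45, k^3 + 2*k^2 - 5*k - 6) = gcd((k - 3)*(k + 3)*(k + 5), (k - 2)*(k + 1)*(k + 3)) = k + 3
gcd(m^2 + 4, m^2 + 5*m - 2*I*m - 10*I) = m - 2*I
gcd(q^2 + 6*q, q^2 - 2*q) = q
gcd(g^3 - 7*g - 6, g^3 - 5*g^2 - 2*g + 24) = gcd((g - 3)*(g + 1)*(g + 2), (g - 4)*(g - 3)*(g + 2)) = g^2 - g - 6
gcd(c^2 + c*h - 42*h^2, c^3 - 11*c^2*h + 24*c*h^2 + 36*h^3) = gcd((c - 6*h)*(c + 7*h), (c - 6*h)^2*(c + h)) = c - 6*h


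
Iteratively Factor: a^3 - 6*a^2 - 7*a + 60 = (a + 3)*(a^2 - 9*a + 20) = (a - 5)*(a + 3)*(a - 4)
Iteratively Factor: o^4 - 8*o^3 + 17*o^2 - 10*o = (o - 5)*(o^3 - 3*o^2 + 2*o) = (o - 5)*(o - 2)*(o^2 - o) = (o - 5)*(o - 2)*(o - 1)*(o)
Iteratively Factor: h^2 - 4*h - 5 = (h - 5)*(h + 1)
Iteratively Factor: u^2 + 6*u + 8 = (u + 2)*(u + 4)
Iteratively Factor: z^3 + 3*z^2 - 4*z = (z - 1)*(z^2 + 4*z) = (z - 1)*(z + 4)*(z)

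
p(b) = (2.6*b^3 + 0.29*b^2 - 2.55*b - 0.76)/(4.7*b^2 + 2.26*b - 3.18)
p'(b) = (-9.4*b - 2.26)*(2.6*b^3 + 0.29*b^2 - 2.55*b - 0.76)/(4.7*b^2 + 2.26*b - 3.18)^2 + (7.8*b^2 + 0.58*b - 2.55)/(4.7*b^2 + 2.26*b - 3.18) = (12.22*b^4 + 11.752*b^3 - 12.1636*b^2 + 5.2996*b + 9.8266)/(22.09*b^4 + 21.244*b^3 - 24.7844*b^2 - 14.3736*b + 10.1124)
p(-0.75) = -0.10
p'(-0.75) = -0.42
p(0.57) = 4.49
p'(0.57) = 92.91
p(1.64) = 0.55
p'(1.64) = 0.73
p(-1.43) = -1.29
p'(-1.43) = -0.58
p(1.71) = 0.60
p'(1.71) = 0.70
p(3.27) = 1.56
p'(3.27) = 0.57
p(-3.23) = -2.00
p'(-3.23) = 0.54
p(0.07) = 0.31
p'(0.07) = 1.13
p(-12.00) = -6.84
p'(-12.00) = 0.55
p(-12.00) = -6.84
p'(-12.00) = 0.55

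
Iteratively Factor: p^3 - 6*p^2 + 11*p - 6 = (p - 2)*(p^2 - 4*p + 3) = (p - 2)*(p - 1)*(p - 3)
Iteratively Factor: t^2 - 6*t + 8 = (t - 2)*(t - 4)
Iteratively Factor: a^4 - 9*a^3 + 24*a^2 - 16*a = (a - 4)*(a^3 - 5*a^2 + 4*a) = (a - 4)*(a - 1)*(a^2 - 4*a) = (a - 4)^2*(a - 1)*(a)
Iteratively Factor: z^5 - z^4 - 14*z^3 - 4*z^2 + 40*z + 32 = (z + 1)*(z^4 - 2*z^3 - 12*z^2 + 8*z + 32) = (z + 1)*(z + 2)*(z^3 - 4*z^2 - 4*z + 16) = (z - 4)*(z + 1)*(z + 2)*(z^2 - 4) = (z - 4)*(z - 2)*(z + 1)*(z + 2)*(z + 2)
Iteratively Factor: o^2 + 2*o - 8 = (o - 2)*(o + 4)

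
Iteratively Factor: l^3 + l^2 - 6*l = (l + 3)*(l^2 - 2*l) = l*(l + 3)*(l - 2)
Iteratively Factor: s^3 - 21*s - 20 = (s + 4)*(s^2 - 4*s - 5) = (s + 1)*(s + 4)*(s - 5)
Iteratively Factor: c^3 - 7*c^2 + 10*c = (c)*(c^2 - 7*c + 10) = c*(c - 2)*(c - 5)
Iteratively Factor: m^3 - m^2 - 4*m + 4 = (m - 2)*(m^2 + m - 2) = (m - 2)*(m + 2)*(m - 1)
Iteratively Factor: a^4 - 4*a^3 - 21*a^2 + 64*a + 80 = (a + 1)*(a^3 - 5*a^2 - 16*a + 80) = (a - 5)*(a + 1)*(a^2 - 16) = (a - 5)*(a + 1)*(a + 4)*(a - 4)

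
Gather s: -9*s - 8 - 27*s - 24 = -36*s - 32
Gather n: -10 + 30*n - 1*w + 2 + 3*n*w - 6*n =n*(3*w + 24) - w - 8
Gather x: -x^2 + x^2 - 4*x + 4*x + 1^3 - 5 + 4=0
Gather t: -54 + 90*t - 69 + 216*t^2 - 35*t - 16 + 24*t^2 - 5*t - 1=240*t^2 + 50*t - 140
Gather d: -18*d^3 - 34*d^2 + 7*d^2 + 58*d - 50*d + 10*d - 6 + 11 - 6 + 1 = -18*d^3 - 27*d^2 + 18*d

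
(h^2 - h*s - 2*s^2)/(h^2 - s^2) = (-h + 2*s)/(-h + s)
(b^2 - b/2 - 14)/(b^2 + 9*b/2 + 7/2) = (b - 4)/(b + 1)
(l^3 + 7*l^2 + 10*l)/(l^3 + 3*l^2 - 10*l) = (l + 2)/(l - 2)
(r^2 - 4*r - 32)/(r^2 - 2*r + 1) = (r^2 - 4*r - 32)/(r^2 - 2*r + 1)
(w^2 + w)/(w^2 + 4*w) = (w + 1)/(w + 4)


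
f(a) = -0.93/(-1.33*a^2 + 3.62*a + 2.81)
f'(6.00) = -0.02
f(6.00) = 0.04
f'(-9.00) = 0.00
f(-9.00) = 0.01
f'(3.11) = -2.98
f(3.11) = -0.77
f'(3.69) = -1.53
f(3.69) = 0.48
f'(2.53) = -0.24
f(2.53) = -0.27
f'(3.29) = -45.53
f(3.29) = -2.87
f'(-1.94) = 0.10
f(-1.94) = 0.10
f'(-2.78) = 0.03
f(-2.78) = 0.05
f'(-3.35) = 0.02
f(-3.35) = 0.04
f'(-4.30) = 0.01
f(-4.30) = 0.02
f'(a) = -0.93*(2.66*a - 3.62)/(-1.33*a^2 + 3.62*a + 2.81)^2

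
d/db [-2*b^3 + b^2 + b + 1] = -6*b^2 + 2*b + 1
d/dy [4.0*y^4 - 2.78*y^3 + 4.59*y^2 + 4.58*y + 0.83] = 16.0*y^3 - 8.34*y^2 + 9.18*y + 4.58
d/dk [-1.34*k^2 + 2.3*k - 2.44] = 2.3 - 2.68*k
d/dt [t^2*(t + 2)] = t*(3*t + 4)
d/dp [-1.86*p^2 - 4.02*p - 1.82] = -3.72*p - 4.02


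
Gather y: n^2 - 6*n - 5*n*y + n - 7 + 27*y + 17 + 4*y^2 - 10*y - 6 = n^2 - 5*n + 4*y^2 + y*(17 - 5*n) + 4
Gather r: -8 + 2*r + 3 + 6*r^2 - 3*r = 6*r^2 - r - 5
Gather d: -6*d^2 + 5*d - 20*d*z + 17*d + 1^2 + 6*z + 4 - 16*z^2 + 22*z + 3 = -6*d^2 + d*(22 - 20*z) - 16*z^2 + 28*z + 8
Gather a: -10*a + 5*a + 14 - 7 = 7 - 5*a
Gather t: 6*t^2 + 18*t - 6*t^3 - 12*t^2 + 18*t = -6*t^3 - 6*t^2 + 36*t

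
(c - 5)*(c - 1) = c^2 - 6*c + 5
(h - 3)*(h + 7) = h^2 + 4*h - 21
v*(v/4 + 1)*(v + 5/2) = v^3/4 + 13*v^2/8 + 5*v/2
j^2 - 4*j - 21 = (j - 7)*(j + 3)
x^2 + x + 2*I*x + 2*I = (x + 1)*(x + 2*I)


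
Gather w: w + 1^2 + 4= w + 5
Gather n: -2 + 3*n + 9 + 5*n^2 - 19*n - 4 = 5*n^2 - 16*n + 3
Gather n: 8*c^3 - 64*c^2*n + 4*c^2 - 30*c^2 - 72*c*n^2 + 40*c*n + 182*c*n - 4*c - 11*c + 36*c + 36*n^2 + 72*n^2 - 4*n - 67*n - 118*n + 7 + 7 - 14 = 8*c^3 - 26*c^2 + 21*c + n^2*(108 - 72*c) + n*(-64*c^2 + 222*c - 189)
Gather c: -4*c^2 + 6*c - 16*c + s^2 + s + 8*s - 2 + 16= -4*c^2 - 10*c + s^2 + 9*s + 14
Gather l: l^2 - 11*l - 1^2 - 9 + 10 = l^2 - 11*l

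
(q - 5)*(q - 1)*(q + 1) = q^3 - 5*q^2 - q + 5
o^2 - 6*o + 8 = (o - 4)*(o - 2)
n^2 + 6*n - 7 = (n - 1)*(n + 7)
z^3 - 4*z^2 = z^2*(z - 4)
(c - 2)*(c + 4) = c^2 + 2*c - 8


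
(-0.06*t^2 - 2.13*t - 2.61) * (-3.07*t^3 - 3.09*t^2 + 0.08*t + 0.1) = 0.1842*t^5 + 6.7245*t^4 + 14.5896*t^3 + 7.8885*t^2 - 0.4218*t - 0.261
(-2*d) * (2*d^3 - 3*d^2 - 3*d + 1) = -4*d^4 + 6*d^3 + 6*d^2 - 2*d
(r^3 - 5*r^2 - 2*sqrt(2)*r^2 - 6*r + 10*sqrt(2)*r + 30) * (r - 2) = r^4 - 7*r^3 - 2*sqrt(2)*r^3 + 4*r^2 + 14*sqrt(2)*r^2 - 20*sqrt(2)*r + 42*r - 60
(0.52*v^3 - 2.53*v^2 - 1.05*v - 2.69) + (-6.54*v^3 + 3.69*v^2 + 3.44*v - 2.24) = -6.02*v^3 + 1.16*v^2 + 2.39*v - 4.93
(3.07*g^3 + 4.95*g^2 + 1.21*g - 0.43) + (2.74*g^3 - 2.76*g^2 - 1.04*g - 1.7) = 5.81*g^3 + 2.19*g^2 + 0.17*g - 2.13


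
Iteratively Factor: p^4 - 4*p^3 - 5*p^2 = (p)*(p^3 - 4*p^2 - 5*p) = p*(p - 5)*(p^2 + p) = p^2*(p - 5)*(p + 1)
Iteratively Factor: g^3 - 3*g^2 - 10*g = (g - 5)*(g^2 + 2*g) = (g - 5)*(g + 2)*(g)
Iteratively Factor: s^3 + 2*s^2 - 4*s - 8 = (s - 2)*(s^2 + 4*s + 4) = (s - 2)*(s + 2)*(s + 2)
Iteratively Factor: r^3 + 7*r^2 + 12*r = (r + 4)*(r^2 + 3*r) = (r + 3)*(r + 4)*(r)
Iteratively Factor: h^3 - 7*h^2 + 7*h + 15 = (h - 3)*(h^2 - 4*h - 5) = (h - 5)*(h - 3)*(h + 1)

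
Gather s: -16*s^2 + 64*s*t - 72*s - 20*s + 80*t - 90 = -16*s^2 + s*(64*t - 92) + 80*t - 90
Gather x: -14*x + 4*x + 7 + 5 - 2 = 10 - 10*x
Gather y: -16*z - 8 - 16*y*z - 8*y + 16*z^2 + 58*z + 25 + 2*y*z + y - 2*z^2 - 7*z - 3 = y*(-14*z - 7) + 14*z^2 + 35*z + 14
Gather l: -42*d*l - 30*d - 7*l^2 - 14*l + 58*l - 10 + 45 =-30*d - 7*l^2 + l*(44 - 42*d) + 35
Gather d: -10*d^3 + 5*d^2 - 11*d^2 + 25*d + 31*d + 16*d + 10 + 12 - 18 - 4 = -10*d^3 - 6*d^2 + 72*d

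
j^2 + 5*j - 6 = (j - 1)*(j + 6)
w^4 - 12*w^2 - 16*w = w*(w - 4)*(w + 2)^2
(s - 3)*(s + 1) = s^2 - 2*s - 3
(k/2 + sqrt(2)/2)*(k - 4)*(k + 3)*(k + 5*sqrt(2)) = k^4/2 - k^3/2 + 3*sqrt(2)*k^3 - 3*sqrt(2)*k^2 - k^2 - 36*sqrt(2)*k - 5*k - 60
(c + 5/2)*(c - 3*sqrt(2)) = c^2 - 3*sqrt(2)*c + 5*c/2 - 15*sqrt(2)/2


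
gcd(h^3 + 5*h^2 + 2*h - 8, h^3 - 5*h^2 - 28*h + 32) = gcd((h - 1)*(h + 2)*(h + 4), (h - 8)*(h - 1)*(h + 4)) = h^2 + 3*h - 4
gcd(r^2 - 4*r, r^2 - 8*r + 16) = r - 4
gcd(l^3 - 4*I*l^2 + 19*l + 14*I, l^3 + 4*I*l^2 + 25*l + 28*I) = l + I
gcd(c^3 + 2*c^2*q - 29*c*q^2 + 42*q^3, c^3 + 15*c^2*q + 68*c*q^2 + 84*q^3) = c + 7*q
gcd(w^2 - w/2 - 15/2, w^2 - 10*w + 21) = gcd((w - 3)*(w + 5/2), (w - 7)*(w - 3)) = w - 3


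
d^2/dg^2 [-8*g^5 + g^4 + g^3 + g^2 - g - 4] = -160*g^3 + 12*g^2 + 6*g + 2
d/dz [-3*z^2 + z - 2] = 1 - 6*z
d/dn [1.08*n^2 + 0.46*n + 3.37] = 2.16*n + 0.46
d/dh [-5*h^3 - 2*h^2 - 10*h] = -15*h^2 - 4*h - 10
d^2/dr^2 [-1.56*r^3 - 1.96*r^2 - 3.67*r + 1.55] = -9.36*r - 3.92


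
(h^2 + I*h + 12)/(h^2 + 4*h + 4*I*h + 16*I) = (h - 3*I)/(h + 4)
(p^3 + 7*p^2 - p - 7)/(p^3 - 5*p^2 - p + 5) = (p + 7)/(p - 5)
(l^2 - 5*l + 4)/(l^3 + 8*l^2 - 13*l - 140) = (l - 1)/(l^2 + 12*l + 35)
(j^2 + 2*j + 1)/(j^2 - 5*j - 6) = (j + 1)/(j - 6)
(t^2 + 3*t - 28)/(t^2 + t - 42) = (t - 4)/(t - 6)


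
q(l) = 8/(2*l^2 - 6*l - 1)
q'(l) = 8*(6 - 4*l)/(2*l^2 - 6*l - 1)^2 = 16*(3 - 2*l)/(-2*l^2 + 6*l + 1)^2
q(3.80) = 1.57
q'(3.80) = -2.85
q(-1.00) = 1.14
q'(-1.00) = 1.63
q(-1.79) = 0.50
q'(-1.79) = 0.40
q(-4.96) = 0.10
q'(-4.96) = 0.03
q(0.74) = -1.84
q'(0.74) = 1.29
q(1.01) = -1.59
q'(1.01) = 0.62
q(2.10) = -1.67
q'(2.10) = -0.84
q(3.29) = 8.81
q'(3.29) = -69.44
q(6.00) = 0.23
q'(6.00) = -0.12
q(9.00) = 0.07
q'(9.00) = -0.02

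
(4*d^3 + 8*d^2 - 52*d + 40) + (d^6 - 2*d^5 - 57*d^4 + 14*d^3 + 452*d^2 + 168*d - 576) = d^6 - 2*d^5 - 57*d^4 + 18*d^3 + 460*d^2 + 116*d - 536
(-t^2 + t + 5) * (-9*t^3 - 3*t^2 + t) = 9*t^5 - 6*t^4 - 49*t^3 - 14*t^2 + 5*t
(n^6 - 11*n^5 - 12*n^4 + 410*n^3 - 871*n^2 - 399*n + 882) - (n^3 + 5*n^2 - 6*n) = n^6 - 11*n^5 - 12*n^4 + 409*n^3 - 876*n^2 - 393*n + 882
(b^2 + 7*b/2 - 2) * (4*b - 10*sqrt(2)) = 4*b^3 - 10*sqrt(2)*b^2 + 14*b^2 - 35*sqrt(2)*b - 8*b + 20*sqrt(2)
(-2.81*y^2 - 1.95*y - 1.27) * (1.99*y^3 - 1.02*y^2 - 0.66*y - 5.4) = -5.5919*y^5 - 1.0143*y^4 + 1.3163*y^3 + 17.7564*y^2 + 11.3682*y + 6.858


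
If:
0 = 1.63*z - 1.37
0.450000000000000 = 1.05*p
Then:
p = 0.43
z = 0.84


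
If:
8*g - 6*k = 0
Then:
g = 3*k/4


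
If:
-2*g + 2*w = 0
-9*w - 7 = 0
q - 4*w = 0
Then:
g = -7/9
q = -28/9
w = -7/9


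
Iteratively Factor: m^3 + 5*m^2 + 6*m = (m + 3)*(m^2 + 2*m) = (m + 2)*(m + 3)*(m)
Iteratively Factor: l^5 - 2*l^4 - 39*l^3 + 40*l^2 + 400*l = (l + 4)*(l^4 - 6*l^3 - 15*l^2 + 100*l) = (l + 4)^2*(l^3 - 10*l^2 + 25*l) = (l - 5)*(l + 4)^2*(l^2 - 5*l) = (l - 5)^2*(l + 4)^2*(l)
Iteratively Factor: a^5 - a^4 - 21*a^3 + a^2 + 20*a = (a - 5)*(a^4 + 4*a^3 - a^2 - 4*a) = a*(a - 5)*(a^3 + 4*a^2 - a - 4) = a*(a - 5)*(a - 1)*(a^2 + 5*a + 4) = a*(a - 5)*(a - 1)*(a + 1)*(a + 4)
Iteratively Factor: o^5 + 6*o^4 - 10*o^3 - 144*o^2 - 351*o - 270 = (o + 3)*(o^4 + 3*o^3 - 19*o^2 - 87*o - 90) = (o + 3)^2*(o^3 - 19*o - 30) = (o + 2)*(o + 3)^2*(o^2 - 2*o - 15) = (o - 5)*(o + 2)*(o + 3)^2*(o + 3)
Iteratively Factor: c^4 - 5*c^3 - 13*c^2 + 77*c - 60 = (c - 3)*(c^3 - 2*c^2 - 19*c + 20) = (c - 3)*(c - 1)*(c^2 - c - 20) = (c - 5)*(c - 3)*(c - 1)*(c + 4)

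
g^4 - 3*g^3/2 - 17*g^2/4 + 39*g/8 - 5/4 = (g - 5/2)*(g - 1/2)^2*(g + 2)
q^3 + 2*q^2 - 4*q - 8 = (q - 2)*(q + 2)^2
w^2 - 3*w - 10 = (w - 5)*(w + 2)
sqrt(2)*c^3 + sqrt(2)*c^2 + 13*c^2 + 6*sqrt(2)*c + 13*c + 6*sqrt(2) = (c + 1)*(c + 6*sqrt(2))*(sqrt(2)*c + 1)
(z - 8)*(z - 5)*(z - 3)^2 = z^4 - 19*z^3 + 127*z^2 - 357*z + 360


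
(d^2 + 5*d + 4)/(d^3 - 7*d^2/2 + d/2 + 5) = 2*(d + 4)/(2*d^2 - 9*d + 10)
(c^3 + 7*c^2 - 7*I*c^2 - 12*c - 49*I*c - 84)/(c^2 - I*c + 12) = (c^2 + c*(7 - 3*I) - 21*I)/(c + 3*I)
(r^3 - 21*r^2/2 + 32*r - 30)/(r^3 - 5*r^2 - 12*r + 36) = (r - 5/2)/(r + 3)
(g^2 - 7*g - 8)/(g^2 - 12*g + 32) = (g + 1)/(g - 4)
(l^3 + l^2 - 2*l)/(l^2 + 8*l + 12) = l*(l - 1)/(l + 6)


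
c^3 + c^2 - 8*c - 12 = (c - 3)*(c + 2)^2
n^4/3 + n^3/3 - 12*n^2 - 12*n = n*(n/3 + 1/3)*(n - 6)*(n + 6)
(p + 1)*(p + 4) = p^2 + 5*p + 4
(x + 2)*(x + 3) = x^2 + 5*x + 6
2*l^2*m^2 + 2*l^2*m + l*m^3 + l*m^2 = m*(2*l + m)*(l*m + l)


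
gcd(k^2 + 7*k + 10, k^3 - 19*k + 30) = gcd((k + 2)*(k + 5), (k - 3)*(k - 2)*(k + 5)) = k + 5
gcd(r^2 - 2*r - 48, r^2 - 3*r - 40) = r - 8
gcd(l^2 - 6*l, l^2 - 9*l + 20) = 1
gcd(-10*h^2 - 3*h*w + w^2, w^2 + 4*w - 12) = 1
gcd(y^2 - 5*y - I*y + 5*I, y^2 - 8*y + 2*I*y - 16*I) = 1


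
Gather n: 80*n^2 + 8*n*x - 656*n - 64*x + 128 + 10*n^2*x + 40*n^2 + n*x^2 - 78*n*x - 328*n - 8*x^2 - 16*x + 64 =n^2*(10*x + 120) + n*(x^2 - 70*x - 984) - 8*x^2 - 80*x + 192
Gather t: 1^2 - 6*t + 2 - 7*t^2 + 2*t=-7*t^2 - 4*t + 3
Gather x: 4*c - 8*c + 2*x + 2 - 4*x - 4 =-4*c - 2*x - 2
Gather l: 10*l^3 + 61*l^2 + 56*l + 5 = 10*l^3 + 61*l^2 + 56*l + 5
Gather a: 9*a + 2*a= 11*a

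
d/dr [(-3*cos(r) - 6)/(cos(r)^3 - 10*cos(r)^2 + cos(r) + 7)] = 3*(77*cos(r)/2 + 2*cos(2*r) - cos(3*r)/2 + 7)*sin(r)/(cos(r)^3 - 10*cos(r)^2 + cos(r) + 7)^2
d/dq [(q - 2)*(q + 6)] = 2*q + 4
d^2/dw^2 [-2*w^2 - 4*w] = -4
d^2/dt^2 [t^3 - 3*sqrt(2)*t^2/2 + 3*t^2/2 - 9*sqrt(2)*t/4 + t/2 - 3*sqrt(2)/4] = 6*t - 3*sqrt(2) + 3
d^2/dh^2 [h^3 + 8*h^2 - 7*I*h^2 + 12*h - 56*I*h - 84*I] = 6*h + 16 - 14*I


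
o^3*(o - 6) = o^4 - 6*o^3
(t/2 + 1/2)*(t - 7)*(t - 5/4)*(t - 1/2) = t^4/2 - 31*t^3/8 + 33*t^2/16 + 17*t/4 - 35/16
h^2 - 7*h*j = h*(h - 7*j)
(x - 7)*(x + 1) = x^2 - 6*x - 7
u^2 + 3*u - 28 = (u - 4)*(u + 7)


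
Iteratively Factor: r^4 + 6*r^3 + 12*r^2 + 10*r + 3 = (r + 1)*(r^3 + 5*r^2 + 7*r + 3) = (r + 1)^2*(r^2 + 4*r + 3) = (r + 1)^2*(r + 3)*(r + 1)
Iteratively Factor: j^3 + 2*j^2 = (j)*(j^2 + 2*j) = j^2*(j + 2)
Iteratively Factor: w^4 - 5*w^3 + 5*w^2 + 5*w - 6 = (w + 1)*(w^3 - 6*w^2 + 11*w - 6) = (w - 2)*(w + 1)*(w^2 - 4*w + 3) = (w - 3)*(w - 2)*(w + 1)*(w - 1)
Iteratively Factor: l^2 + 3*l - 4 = (l + 4)*(l - 1)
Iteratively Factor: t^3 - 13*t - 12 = (t - 4)*(t^2 + 4*t + 3) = (t - 4)*(t + 1)*(t + 3)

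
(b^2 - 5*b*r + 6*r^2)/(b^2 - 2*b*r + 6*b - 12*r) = (b - 3*r)/(b + 6)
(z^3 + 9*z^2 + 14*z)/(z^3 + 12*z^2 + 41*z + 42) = z/(z + 3)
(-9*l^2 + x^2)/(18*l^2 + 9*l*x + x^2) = (-3*l + x)/(6*l + x)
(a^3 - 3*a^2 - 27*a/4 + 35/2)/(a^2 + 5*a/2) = a - 11/2 + 7/a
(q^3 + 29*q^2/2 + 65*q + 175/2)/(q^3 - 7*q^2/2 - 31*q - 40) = (q^2 + 12*q + 35)/(q^2 - 6*q - 16)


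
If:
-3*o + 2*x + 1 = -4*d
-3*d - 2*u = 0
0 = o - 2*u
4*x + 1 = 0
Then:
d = -1/26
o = 3/26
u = 3/52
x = -1/4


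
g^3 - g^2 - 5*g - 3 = (g - 3)*(g + 1)^2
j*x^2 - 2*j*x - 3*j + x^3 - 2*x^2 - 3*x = (j + x)*(x - 3)*(x + 1)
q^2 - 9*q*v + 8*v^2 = (q - 8*v)*(q - v)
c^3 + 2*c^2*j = c^2*(c + 2*j)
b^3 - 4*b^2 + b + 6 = (b - 3)*(b - 2)*(b + 1)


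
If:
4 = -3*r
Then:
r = -4/3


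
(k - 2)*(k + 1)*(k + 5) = k^3 + 4*k^2 - 7*k - 10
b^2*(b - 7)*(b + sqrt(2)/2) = b^4 - 7*b^3 + sqrt(2)*b^3/2 - 7*sqrt(2)*b^2/2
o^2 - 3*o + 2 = (o - 2)*(o - 1)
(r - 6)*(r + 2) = r^2 - 4*r - 12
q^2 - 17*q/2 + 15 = (q - 6)*(q - 5/2)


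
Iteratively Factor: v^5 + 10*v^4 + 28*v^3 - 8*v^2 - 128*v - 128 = (v + 2)*(v^4 + 8*v^3 + 12*v^2 - 32*v - 64) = (v - 2)*(v + 2)*(v^3 + 10*v^2 + 32*v + 32) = (v - 2)*(v + 2)*(v + 4)*(v^2 + 6*v + 8) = (v - 2)*(v + 2)^2*(v + 4)*(v + 4)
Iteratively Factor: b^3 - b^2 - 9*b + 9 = (b + 3)*(b^2 - 4*b + 3) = (b - 3)*(b + 3)*(b - 1)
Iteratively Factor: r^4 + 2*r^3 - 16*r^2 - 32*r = (r)*(r^3 + 2*r^2 - 16*r - 32) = r*(r + 2)*(r^2 - 16) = r*(r - 4)*(r + 2)*(r + 4)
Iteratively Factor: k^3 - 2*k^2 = (k)*(k^2 - 2*k) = k*(k - 2)*(k)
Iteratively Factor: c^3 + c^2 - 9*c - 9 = (c + 1)*(c^2 - 9) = (c - 3)*(c + 1)*(c + 3)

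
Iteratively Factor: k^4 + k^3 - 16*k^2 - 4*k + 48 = (k - 2)*(k^3 + 3*k^2 - 10*k - 24) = (k - 2)*(k + 2)*(k^2 + k - 12) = (k - 2)*(k + 2)*(k + 4)*(k - 3)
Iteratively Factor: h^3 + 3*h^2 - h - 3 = (h + 1)*(h^2 + 2*h - 3) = (h + 1)*(h + 3)*(h - 1)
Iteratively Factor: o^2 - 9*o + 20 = (o - 5)*(o - 4)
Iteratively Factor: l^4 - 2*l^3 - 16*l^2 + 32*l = (l + 4)*(l^3 - 6*l^2 + 8*l) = (l - 4)*(l + 4)*(l^2 - 2*l) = l*(l - 4)*(l + 4)*(l - 2)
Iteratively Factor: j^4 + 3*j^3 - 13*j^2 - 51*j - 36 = (j + 1)*(j^3 + 2*j^2 - 15*j - 36) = (j + 1)*(j + 3)*(j^2 - j - 12) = (j - 4)*(j + 1)*(j + 3)*(j + 3)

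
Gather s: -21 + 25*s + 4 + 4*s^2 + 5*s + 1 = 4*s^2 + 30*s - 16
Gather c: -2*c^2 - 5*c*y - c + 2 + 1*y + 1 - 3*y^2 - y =-2*c^2 + c*(-5*y - 1) - 3*y^2 + 3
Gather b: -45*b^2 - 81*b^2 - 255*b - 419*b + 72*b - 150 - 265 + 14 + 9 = -126*b^2 - 602*b - 392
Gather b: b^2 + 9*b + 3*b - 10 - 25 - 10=b^2 + 12*b - 45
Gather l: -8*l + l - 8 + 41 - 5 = 28 - 7*l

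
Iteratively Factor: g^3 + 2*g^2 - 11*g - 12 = (g - 3)*(g^2 + 5*g + 4) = (g - 3)*(g + 1)*(g + 4)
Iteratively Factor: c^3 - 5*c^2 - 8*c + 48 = (c + 3)*(c^2 - 8*c + 16) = (c - 4)*(c + 3)*(c - 4)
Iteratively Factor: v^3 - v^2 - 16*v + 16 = (v - 4)*(v^2 + 3*v - 4) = (v - 4)*(v + 4)*(v - 1)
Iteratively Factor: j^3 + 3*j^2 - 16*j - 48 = (j - 4)*(j^2 + 7*j + 12) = (j - 4)*(j + 4)*(j + 3)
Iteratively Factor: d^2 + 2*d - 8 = (d - 2)*(d + 4)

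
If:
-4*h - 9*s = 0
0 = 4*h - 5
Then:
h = 5/4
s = -5/9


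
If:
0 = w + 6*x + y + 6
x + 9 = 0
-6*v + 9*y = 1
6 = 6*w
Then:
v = 211/3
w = 1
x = -9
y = 47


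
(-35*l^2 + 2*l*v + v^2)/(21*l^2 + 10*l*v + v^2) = (-5*l + v)/(3*l + v)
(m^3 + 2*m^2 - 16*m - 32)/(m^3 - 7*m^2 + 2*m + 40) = (m + 4)/(m - 5)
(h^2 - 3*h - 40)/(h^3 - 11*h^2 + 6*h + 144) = (h + 5)/(h^2 - 3*h - 18)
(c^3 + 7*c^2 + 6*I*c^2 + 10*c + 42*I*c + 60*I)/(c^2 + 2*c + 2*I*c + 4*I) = (c^2 + c*(5 + 6*I) + 30*I)/(c + 2*I)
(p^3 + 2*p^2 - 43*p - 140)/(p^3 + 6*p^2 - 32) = (p^2 - 2*p - 35)/(p^2 + 2*p - 8)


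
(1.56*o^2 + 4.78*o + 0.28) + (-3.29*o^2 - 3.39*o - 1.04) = -1.73*o^2 + 1.39*o - 0.76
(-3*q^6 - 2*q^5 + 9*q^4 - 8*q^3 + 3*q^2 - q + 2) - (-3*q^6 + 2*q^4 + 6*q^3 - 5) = -2*q^5 + 7*q^4 - 14*q^3 + 3*q^2 - q + 7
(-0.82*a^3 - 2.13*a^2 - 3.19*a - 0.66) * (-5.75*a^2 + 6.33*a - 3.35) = 4.715*a^5 + 7.0569*a^4 + 7.6066*a^3 - 9.2622*a^2 + 6.5087*a + 2.211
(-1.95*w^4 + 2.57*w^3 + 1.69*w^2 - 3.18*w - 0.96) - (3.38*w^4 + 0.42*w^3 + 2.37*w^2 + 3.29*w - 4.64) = -5.33*w^4 + 2.15*w^3 - 0.68*w^2 - 6.47*w + 3.68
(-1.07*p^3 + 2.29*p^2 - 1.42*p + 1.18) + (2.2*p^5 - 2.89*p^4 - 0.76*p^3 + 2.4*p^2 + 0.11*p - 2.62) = 2.2*p^5 - 2.89*p^4 - 1.83*p^3 + 4.69*p^2 - 1.31*p - 1.44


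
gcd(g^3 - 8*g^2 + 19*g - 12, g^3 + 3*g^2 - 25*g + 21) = g^2 - 4*g + 3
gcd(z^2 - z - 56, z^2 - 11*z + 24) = z - 8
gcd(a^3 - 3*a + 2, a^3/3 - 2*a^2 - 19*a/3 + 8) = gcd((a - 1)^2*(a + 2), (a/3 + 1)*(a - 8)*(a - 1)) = a - 1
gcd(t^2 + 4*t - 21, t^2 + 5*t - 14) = t + 7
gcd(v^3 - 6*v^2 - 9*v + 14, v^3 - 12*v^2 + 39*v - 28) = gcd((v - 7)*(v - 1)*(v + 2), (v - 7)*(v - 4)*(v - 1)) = v^2 - 8*v + 7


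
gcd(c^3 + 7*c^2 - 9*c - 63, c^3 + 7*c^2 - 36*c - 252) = c + 7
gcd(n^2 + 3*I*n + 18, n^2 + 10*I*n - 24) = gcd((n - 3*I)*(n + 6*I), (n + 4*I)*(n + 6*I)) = n + 6*I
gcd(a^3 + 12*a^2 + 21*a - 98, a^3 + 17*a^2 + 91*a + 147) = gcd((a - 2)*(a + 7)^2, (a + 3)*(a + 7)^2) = a^2 + 14*a + 49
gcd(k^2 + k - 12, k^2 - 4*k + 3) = k - 3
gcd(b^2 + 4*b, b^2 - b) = b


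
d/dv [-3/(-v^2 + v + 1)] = 3*(1 - 2*v)/(-v^2 + v + 1)^2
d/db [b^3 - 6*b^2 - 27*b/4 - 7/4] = 3*b^2 - 12*b - 27/4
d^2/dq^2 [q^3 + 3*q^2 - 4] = 6*q + 6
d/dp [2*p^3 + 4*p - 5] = 6*p^2 + 4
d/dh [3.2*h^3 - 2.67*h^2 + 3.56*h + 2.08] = 9.6*h^2 - 5.34*h + 3.56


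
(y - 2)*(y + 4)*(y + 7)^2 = y^4 + 16*y^3 + 69*y^2 - 14*y - 392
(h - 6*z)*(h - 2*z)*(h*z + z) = h^3*z - 8*h^2*z^2 + h^2*z + 12*h*z^3 - 8*h*z^2 + 12*z^3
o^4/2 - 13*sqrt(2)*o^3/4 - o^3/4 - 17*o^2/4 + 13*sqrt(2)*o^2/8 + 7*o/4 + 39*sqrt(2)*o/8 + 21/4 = (o/2 + 1/2)*(o - 3/2)*(o - 7*sqrt(2))*(o + sqrt(2)/2)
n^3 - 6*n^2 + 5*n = n*(n - 5)*(n - 1)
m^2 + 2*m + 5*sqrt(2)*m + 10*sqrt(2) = (m + 2)*(m + 5*sqrt(2))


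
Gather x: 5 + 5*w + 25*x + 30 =5*w + 25*x + 35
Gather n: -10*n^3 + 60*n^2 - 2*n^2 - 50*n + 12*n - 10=-10*n^3 + 58*n^2 - 38*n - 10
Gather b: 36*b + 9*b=45*b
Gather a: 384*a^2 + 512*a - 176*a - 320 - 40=384*a^2 + 336*a - 360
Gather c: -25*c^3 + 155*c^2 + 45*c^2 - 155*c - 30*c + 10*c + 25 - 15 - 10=-25*c^3 + 200*c^2 - 175*c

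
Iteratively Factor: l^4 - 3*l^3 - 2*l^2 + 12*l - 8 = (l - 2)*(l^3 - l^2 - 4*l + 4) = (l - 2)*(l - 1)*(l^2 - 4) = (l - 2)*(l - 1)*(l + 2)*(l - 2)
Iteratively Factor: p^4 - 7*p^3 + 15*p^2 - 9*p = (p - 1)*(p^3 - 6*p^2 + 9*p) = p*(p - 1)*(p^2 - 6*p + 9) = p*(p - 3)*(p - 1)*(p - 3)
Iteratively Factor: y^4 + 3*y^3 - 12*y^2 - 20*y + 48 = (y + 4)*(y^3 - y^2 - 8*y + 12) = (y + 3)*(y + 4)*(y^2 - 4*y + 4) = (y - 2)*(y + 3)*(y + 4)*(y - 2)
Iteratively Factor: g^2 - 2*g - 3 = (g + 1)*(g - 3)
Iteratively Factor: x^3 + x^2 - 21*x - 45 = (x + 3)*(x^2 - 2*x - 15) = (x - 5)*(x + 3)*(x + 3)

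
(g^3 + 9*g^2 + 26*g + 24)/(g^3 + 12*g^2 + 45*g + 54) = (g^2 + 6*g + 8)/(g^2 + 9*g + 18)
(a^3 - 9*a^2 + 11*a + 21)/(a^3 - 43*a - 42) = (a - 3)/(a + 6)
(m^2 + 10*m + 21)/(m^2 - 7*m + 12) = (m^2 + 10*m + 21)/(m^2 - 7*m + 12)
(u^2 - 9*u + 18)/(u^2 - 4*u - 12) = (u - 3)/(u + 2)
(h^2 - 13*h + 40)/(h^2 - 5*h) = (h - 8)/h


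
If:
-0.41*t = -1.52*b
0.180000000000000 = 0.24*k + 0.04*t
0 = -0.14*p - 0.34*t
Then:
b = 0.269736842105263*t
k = 0.75 - 0.166666666666667*t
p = -2.42857142857143*t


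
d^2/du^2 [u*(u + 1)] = 2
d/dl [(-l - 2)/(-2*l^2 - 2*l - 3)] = (2*l^2 + 2*l - 2*(l + 2)*(2*l + 1) + 3)/(2*l^2 + 2*l + 3)^2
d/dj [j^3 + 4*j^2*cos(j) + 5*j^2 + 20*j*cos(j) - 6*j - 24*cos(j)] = -4*j^2*sin(j) + 3*j^2 - 20*j*sin(j) + 8*j*cos(j) + 10*j + 24*sin(j) + 20*cos(j) - 6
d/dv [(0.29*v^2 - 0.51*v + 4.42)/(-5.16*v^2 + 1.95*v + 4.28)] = (-2.0661*v^2 + 48.0968*v - 10.8018)/(26.6256*v^4 - 20.124*v^3 - 40.3671*v^2 + 16.692*v + 18.3184)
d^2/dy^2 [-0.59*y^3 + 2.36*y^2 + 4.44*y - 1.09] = 4.72 - 3.54*y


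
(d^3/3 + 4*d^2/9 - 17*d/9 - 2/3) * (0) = 0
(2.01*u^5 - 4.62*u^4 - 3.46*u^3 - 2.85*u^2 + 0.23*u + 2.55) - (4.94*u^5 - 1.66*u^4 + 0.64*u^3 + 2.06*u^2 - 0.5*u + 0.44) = -2.93*u^5 - 2.96*u^4 - 4.1*u^3 - 4.91*u^2 + 0.73*u + 2.11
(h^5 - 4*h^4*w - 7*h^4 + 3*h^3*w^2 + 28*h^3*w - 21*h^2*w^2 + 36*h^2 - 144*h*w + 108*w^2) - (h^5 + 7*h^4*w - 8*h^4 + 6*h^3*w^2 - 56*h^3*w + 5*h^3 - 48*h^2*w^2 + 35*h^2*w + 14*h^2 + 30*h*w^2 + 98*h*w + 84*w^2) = -11*h^4*w + h^4 - 3*h^3*w^2 + 84*h^3*w - 5*h^3 + 27*h^2*w^2 - 35*h^2*w + 22*h^2 - 30*h*w^2 - 242*h*w + 24*w^2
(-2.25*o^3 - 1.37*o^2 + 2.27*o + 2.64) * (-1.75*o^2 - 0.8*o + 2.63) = 3.9375*o^5 + 4.1975*o^4 - 8.794*o^3 - 10.0391*o^2 + 3.8581*o + 6.9432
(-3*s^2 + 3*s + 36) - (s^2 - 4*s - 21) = -4*s^2 + 7*s + 57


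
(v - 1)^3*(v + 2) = v^4 - v^3 - 3*v^2 + 5*v - 2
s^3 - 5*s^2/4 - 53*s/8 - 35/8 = (s - 7/2)*(s + 1)*(s + 5/4)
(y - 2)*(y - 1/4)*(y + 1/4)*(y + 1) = y^4 - y^3 - 33*y^2/16 + y/16 + 1/8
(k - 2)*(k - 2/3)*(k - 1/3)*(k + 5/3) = k^4 - 4*k^3/3 - 25*k^2/9 + 88*k/27 - 20/27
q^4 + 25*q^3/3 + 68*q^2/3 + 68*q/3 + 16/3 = (q + 1/3)*(q + 2)^2*(q + 4)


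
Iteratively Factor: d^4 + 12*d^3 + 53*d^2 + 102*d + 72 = (d + 4)*(d^3 + 8*d^2 + 21*d + 18) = (d + 2)*(d + 4)*(d^2 + 6*d + 9) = (d + 2)*(d + 3)*(d + 4)*(d + 3)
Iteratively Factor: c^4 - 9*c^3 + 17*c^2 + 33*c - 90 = (c - 5)*(c^3 - 4*c^2 - 3*c + 18) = (c - 5)*(c - 3)*(c^2 - c - 6) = (c - 5)*(c - 3)^2*(c + 2)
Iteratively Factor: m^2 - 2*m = (m)*(m - 2)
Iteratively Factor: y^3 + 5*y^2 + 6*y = (y)*(y^2 + 5*y + 6) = y*(y + 3)*(y + 2)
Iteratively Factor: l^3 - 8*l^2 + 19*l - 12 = (l - 1)*(l^2 - 7*l + 12) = (l - 3)*(l - 1)*(l - 4)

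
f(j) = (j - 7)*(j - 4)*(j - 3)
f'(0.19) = 55.79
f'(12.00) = 157.00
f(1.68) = -16.29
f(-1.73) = -236.61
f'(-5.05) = 278.91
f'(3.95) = -2.79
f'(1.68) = 22.43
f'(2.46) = 10.27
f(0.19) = -72.91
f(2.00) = -10.00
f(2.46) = -3.78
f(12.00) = 360.00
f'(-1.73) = 118.42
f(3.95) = 0.14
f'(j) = (j - 7)*(j - 4) + (j - 7)*(j - 3) + (j - 4)*(j - 3) = 3*j^2 - 28*j + 61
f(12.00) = 360.00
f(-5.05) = -877.87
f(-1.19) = -178.10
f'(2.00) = 17.00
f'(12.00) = 157.00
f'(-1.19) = 98.57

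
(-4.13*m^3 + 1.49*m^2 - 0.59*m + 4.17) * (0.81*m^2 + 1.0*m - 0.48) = -3.3453*m^5 - 2.9231*m^4 + 2.9945*m^3 + 2.0725*m^2 + 4.4532*m - 2.0016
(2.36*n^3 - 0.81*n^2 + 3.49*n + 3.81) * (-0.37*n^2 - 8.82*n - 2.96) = -0.8732*n^5 - 20.5155*n^4 - 1.1327*n^3 - 29.7939*n^2 - 43.9346*n - 11.2776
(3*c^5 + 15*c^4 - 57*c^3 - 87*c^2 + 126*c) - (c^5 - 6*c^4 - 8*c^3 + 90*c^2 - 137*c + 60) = 2*c^5 + 21*c^4 - 49*c^3 - 177*c^2 + 263*c - 60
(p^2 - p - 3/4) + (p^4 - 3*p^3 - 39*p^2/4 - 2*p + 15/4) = p^4 - 3*p^3 - 35*p^2/4 - 3*p + 3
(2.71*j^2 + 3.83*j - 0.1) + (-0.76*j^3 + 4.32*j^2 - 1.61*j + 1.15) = -0.76*j^3 + 7.03*j^2 + 2.22*j + 1.05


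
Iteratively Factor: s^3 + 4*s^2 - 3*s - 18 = (s - 2)*(s^2 + 6*s + 9) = (s - 2)*(s + 3)*(s + 3)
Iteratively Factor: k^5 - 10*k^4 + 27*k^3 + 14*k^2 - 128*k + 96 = (k - 1)*(k^4 - 9*k^3 + 18*k^2 + 32*k - 96) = (k - 1)*(k + 2)*(k^3 - 11*k^2 + 40*k - 48) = (k - 3)*(k - 1)*(k + 2)*(k^2 - 8*k + 16) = (k - 4)*(k - 3)*(k - 1)*(k + 2)*(k - 4)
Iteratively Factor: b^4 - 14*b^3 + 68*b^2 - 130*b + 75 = (b - 1)*(b^3 - 13*b^2 + 55*b - 75) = (b - 5)*(b - 1)*(b^2 - 8*b + 15) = (b - 5)^2*(b - 1)*(b - 3)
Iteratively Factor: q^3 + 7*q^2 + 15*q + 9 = (q + 3)*(q^2 + 4*q + 3) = (q + 3)^2*(q + 1)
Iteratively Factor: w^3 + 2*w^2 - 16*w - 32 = (w + 2)*(w^2 - 16) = (w + 2)*(w + 4)*(w - 4)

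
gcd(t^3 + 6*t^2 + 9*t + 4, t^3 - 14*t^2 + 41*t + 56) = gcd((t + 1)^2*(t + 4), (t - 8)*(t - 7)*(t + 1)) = t + 1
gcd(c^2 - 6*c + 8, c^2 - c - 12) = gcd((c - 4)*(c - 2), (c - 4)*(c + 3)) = c - 4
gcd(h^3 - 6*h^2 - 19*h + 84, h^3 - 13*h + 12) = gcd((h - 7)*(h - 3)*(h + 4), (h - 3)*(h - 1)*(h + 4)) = h^2 + h - 12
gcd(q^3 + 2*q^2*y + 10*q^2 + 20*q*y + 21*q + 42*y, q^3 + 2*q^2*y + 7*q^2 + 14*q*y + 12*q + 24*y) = q^2 + 2*q*y + 3*q + 6*y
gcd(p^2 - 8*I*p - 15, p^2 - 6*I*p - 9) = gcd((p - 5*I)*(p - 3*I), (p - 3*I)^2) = p - 3*I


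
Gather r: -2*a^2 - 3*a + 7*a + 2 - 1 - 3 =-2*a^2 + 4*a - 2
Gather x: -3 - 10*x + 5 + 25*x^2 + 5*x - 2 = 25*x^2 - 5*x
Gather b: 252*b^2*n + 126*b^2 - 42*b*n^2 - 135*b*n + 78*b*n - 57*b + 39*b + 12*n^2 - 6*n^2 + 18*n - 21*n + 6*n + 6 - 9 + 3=b^2*(252*n + 126) + b*(-42*n^2 - 57*n - 18) + 6*n^2 + 3*n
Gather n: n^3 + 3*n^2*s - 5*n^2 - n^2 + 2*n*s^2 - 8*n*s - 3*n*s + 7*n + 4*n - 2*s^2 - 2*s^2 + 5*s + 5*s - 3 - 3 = n^3 + n^2*(3*s - 6) + n*(2*s^2 - 11*s + 11) - 4*s^2 + 10*s - 6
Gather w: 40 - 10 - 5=25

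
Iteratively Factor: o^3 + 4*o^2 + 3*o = (o)*(o^2 + 4*o + 3) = o*(o + 3)*(o + 1)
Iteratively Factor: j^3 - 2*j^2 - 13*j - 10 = (j + 1)*(j^2 - 3*j - 10) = (j - 5)*(j + 1)*(j + 2)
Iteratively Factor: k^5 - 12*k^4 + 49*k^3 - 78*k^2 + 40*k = (k)*(k^4 - 12*k^3 + 49*k^2 - 78*k + 40) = k*(k - 5)*(k^3 - 7*k^2 + 14*k - 8) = k*(k - 5)*(k - 1)*(k^2 - 6*k + 8) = k*(k - 5)*(k - 2)*(k - 1)*(k - 4)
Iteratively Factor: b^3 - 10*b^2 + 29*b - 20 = (b - 4)*(b^2 - 6*b + 5) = (b - 5)*(b - 4)*(b - 1)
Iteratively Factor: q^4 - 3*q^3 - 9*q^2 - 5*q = (q + 1)*(q^3 - 4*q^2 - 5*q) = (q - 5)*(q + 1)*(q^2 + q) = q*(q - 5)*(q + 1)*(q + 1)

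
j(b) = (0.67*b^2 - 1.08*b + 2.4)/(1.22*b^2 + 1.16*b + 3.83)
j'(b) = (-2.44*b - 1.16)*(0.67*b^2 - 1.08*b + 2.4)/(1.22*b^2 + 1.16*b + 3.83)^2 + (1.34*b - 1.08)/(1.22*b^2 + 1.16*b + 3.83) = (2.0948*b^2 - 0.7238*b - 6.9204)/(1.4884*b^4 + 2.8304*b^3 + 10.6908*b^2 + 8.8856*b + 14.6689)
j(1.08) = 0.31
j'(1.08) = -0.12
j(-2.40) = 1.10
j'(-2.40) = 0.11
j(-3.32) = 1.00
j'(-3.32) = 0.10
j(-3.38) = 0.99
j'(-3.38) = 0.10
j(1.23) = 0.29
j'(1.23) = -0.09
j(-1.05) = 1.08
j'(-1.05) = -0.25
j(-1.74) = 1.15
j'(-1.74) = 0.02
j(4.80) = 0.34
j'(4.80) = 0.03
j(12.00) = 0.44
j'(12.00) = 0.01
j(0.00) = 0.63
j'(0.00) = -0.47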